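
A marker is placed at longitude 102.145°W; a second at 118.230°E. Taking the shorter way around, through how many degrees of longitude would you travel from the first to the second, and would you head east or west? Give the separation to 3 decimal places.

Raw difference: 118.230 − -102.145 = 220.375°.
Normalise into (−180°, 180°]: 220.375° − 360° = -139.625°.
Negative ⇒ the second point lies to the west; separation 139.625°.

139.625° west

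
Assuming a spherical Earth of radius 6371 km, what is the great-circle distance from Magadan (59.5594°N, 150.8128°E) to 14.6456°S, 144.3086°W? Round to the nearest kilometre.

Δλ = -144.3086 − 150.8128 = -295.1214°; wrapped into (−180°, 180°]: 64.8786°.
Δφ = -14.6456 − 59.5594 = -74.2050°.
a = sin²(Δφ/2) + cos φ₁ · cos φ₂ · sin²(Δλ/2) = 0.504943.
c = 2·atan2(√a, √(1−a)) = 1.58068 rad → d = 6371·c ≈ 10070.53 km.

10071 km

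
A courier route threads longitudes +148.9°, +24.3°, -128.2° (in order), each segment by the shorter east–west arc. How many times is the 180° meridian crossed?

0

Leg 1: +148.9° → +24.3°, shortest Δλ = -124.6° (west) — does not cross 180°.
Leg 2: +24.3° → -128.2°, shortest Δλ = -152.5° (west) — does not cross 180°.
Total crossings: 0.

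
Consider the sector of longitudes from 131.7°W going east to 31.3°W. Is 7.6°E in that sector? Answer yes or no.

No

Band width going east from -131.7° to -31.3°: ((-31.3 − -131.7) mod 360) = 100.4°.
Offset of +7.6° east of the west edge: ((7.6 − -131.7) mod 360) = 139.3°.
139.3° > 100.4° ⇒ outside.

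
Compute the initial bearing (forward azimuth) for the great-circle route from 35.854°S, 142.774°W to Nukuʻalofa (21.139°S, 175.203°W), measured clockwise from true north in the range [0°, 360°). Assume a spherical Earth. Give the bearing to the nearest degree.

289°

Δλ = -175.203 − -142.774 = -32.429°.
θ = atan2( sin Δλ · cos φ₂ , cos φ₁ · sin φ₂ − sin φ₁ · cos φ₂ · cos Δλ )
  = atan2(-0.50017, 0.16882) = -71.349° → normalised to [0°, 360°): 288.651°.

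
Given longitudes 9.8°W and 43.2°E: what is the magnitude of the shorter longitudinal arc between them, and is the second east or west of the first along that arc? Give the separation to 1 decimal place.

53.0° east

Raw difference: 43.2 − -9.8 = 53.0°.
Normalise into (−180°, 180°]: 53.0° stays 53.0°.
Positive ⇒ the second point lies to the east; separation 53.0°.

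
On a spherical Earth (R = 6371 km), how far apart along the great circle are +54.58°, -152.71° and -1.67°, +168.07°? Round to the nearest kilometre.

Δλ = 168.07 − -152.71 = 320.78°; wrapped into (−180°, 180°]: -39.22°.
Δφ = -1.67 − 54.58 = -56.25°.
a = sin²(Δφ/2) + cos φ₁ · cos φ₂ · sin²(Δλ/2) = 0.287468.
c = 2·atan2(√a, √(1−a)) = 1.13176 rad → d = 6371·c ≈ 7210.47 km.

7210 km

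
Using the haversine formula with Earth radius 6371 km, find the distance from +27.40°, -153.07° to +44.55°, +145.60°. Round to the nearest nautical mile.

3075 nmi

Δλ = 145.60 − -153.07 = 298.67°; wrapped into (−180°, 180°]: -61.33°.
Δφ = 44.55 − 27.40 = 17.15°.
a = sin²(Δφ/2) + cos φ₁ · cos φ₂ · sin²(Δλ/2) = 0.186806.
c = 2·atan2(√a, √(1−a)) = 0.89389 rad → d = 6371·c ≈ 5694.95 km ≈ 3075.03 nmi.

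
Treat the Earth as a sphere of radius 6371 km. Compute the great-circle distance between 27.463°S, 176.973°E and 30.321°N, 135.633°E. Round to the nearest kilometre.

7782 km

Δλ = 135.633 − 176.973 = -41.340°.
Δφ = 30.321 − -27.463 = 57.784°.
a = sin²(Δφ/2) + cos φ₁ · cos φ₂ · sin²(Δλ/2) = 0.328878.
c = 2·atan2(√a, √(1−a)) = 1.22149 rad → d = 6371·c ≈ 7782.13 km.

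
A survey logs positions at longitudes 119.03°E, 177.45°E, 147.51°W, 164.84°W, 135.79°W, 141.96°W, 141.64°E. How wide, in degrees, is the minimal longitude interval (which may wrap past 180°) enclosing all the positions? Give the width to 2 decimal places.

Sort the longitudes: -164.84°, -147.51°, -141.96°, -135.79°, +119.03°, +141.64°, +177.45°.
Eastward gaps between consecutive values (wrapping around): 17.33°, 5.55°, 6.17°, 254.82°, 22.61°, 35.81°, 17.71°.
Largest gap = 254.82° ⇒ minimal covering band is its complement: 360° − 254.82° = 105.18°.
Band runs from +119.03° eastward to -135.79°, crossing the antimeridian.

105.18°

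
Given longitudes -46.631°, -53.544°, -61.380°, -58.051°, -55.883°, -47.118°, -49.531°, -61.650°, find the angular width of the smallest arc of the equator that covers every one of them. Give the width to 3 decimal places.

Sort the longitudes: -61.650°, -61.380°, -58.051°, -55.883°, -53.544°, -49.531°, -47.118°, -46.631°.
Eastward gaps between consecutive values (wrapping around): 0.270°, 3.329°, 2.168°, 2.339°, 4.013°, 2.413°, 0.487°, 344.981°.
Largest gap = 344.981° ⇒ minimal covering band is its complement: 360° − 344.981° = 15.019°.
Band runs from -61.650° eastward to -46.631°.

15.019°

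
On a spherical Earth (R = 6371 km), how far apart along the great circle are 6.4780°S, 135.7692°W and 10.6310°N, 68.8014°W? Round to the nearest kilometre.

7653 km

Δλ = -68.8014 − -135.7692 = 66.9678°.
Δφ = 10.6310 − -6.4780 = 17.1090°.
a = sin²(Δφ/2) + cos φ₁ · cos φ₂ · sin²(Δλ/2) = 0.319368.
c = 2·atan2(√a, √(1−a)) = 1.20117 rad → d = 6371·c ≈ 7652.67 km.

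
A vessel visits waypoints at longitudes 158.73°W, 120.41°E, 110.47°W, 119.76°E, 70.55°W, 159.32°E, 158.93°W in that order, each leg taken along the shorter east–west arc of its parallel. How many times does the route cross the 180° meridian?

6

Leg 1: -158.73° → +120.41°, shortest Δλ = -80.86° (west) — crosses 180°.
Leg 2: +120.41° → -110.47°, shortest Δλ = 129.12° (east) — crosses 180°.
Leg 3: -110.47° → +119.76°, shortest Δλ = -129.77° (west) — crosses 180°.
Leg 4: +119.76° → -70.55°, shortest Δλ = 169.69° (east) — crosses 180°.
Leg 5: -70.55° → +159.32°, shortest Δλ = -130.13° (west) — crosses 180°.
Leg 6: +159.32° → -158.93°, shortest Δλ = 41.75° (east) — crosses 180°.
Total crossings: 6.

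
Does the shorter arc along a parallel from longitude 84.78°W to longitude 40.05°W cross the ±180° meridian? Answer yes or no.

No

Signed shortest Δλ = ((-40.05 − -84.78 + 180) mod 360) − 180 = 44.73°.
Going east by 44.73° from -84.78° reaches -40.05° without touching 180°.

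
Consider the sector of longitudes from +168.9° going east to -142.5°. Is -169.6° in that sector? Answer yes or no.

Yes

Band width going east from +168.9° to -142.5°: ((-142.5 − 168.9) mod 360) = 48.6°.
Offset of -169.6° east of the west edge: ((-169.6 − 168.9) mod 360) = 21.5°.
21.5° ≤ 48.6° ⇒ inside.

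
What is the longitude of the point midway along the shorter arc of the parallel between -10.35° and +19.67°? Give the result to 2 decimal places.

Signed shortest Δλ from -10.35° to +19.67° is +30.02°.
Midpoint longitude = -10.35° + (+30.02°)/2 = -10.35° + 15.01° = +4.66°.

+4.66°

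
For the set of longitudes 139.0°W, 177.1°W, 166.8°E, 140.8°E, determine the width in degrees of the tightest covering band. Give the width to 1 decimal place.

Sort the longitudes: -177.1°, -139.0°, +140.8°, +166.8°.
Eastward gaps between consecutive values (wrapping around): 38.1°, 279.8°, 26.0°, 16.1°.
Largest gap = 279.8° ⇒ minimal covering band is its complement: 360° − 279.8° = 80.2°.
Band runs from +140.8° eastward to -139.0°, crossing the antimeridian.

80.2°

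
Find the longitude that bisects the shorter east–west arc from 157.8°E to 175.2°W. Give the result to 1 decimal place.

Signed shortest Δλ from +157.8° to -175.2° is +27.0°.
Midpoint longitude = +157.8° + (+27.0°)/2 = +157.8° + 13.5° = +171.3°.
(The naïve average (+157.8 + -175.2)/2 = -8.7° is on the wrong side of the globe.)

171.3°E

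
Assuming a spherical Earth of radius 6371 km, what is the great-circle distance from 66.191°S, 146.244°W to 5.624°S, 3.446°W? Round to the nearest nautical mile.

6203 nmi

Δλ = -3.446 − -146.244 = 142.798°.
Δφ = -5.624 − -66.191 = 60.567°.
a = sin²(Δφ/2) + cos φ₁ · cos φ₂ · sin²(Δλ/2) = 0.615167.
c = 2·atan2(√a, √(1−a)) = 1.80322 rad → d = 6371·c ≈ 11488.30 km ≈ 6203.19 nmi.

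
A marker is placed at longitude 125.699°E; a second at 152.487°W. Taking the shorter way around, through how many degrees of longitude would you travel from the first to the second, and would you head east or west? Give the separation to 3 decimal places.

81.814° east

Raw difference: -152.487 − 125.699 = -278.186°.
Normalise into (−180°, 180°]: -278.186° + 360° = 81.814°.
Positive ⇒ the second point lies to the east; separation 81.814°.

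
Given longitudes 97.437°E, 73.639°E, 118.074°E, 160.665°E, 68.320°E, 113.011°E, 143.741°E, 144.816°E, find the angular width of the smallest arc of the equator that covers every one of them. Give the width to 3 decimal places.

Sort the longitudes: +68.320°, +73.639°, +97.437°, +113.011°, +118.074°, +143.741°, +144.816°, +160.665°.
Eastward gaps between consecutive values (wrapping around): 5.319°, 23.798°, 15.574°, 5.063°, 25.667°, 1.075°, 15.849°, 267.655°.
Largest gap = 267.655° ⇒ minimal covering band is its complement: 360° − 267.655° = 92.345°.
Band runs from +68.320° eastward to +160.665°.

92.345°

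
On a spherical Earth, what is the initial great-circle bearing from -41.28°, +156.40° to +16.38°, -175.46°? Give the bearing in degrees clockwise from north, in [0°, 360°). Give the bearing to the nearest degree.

30°

Δλ = -175.46 − 156.40 = -331.86°; wrapped into (−180°, 180°]: 28.14°.
θ = atan2( sin Δλ · cos φ₂ , cos φ₁ · sin φ₂ − sin φ₁ · cos φ₂ · cos Δλ )
  = atan2(0.45249, 0.77007) = 30.438° → normalised to [0°, 360°): 30.438°.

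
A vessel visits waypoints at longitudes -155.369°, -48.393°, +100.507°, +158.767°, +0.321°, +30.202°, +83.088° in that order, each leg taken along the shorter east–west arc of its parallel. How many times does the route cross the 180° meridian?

0

Leg 1: -155.369° → -48.393°, shortest Δλ = 106.976° (east) — does not cross 180°.
Leg 2: -48.393° → +100.507°, shortest Δλ = 148.9° (east) — does not cross 180°.
Leg 3: +100.507° → +158.767°, shortest Δλ = 58.26° (east) — does not cross 180°.
Leg 4: +158.767° → +0.321°, shortest Δλ = -158.446° (west) — does not cross 180°.
Leg 5: +0.321° → +30.202°, shortest Δλ = 29.881° (east) — does not cross 180°.
Leg 6: +30.202° → +83.088°, shortest Δλ = 52.886° (east) — does not cross 180°.
Total crossings: 0.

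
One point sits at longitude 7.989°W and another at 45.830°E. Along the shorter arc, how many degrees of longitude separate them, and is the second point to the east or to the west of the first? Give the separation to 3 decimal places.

53.819° east

Raw difference: 45.830 − -7.989 = 53.819°.
Normalise into (−180°, 180°]: 53.819° stays 53.819°.
Positive ⇒ the second point lies to the east; separation 53.819°.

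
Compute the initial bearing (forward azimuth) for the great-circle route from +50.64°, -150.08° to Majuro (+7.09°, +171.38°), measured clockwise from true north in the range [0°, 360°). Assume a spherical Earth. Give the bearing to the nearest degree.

230°

Δλ = 171.38 − -150.08 = 321.46°; wrapped into (−180°, 180°]: -38.54°.
θ = atan2( sin Δλ · cos φ₂ , cos φ₁ · sin φ₂ − sin φ₁ · cos φ₂ · cos Δλ )
  = atan2(-0.61830, -0.52186) = -130.165° → normalised to [0°, 360°): 229.835°.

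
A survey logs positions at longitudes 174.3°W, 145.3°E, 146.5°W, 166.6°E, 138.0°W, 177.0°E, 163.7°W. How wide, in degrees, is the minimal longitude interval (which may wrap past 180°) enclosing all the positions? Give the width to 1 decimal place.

76.7°

Sort the longitudes: -174.3°, -163.7°, -146.5°, -138.0°, +145.3°, +166.6°, +177.0°.
Eastward gaps between consecutive values (wrapping around): 10.6°, 17.2°, 8.5°, 283.3°, 21.3°, 10.4°, 8.7°.
Largest gap = 283.3° ⇒ minimal covering band is its complement: 360° − 283.3° = 76.7°.
Band runs from +145.3° eastward to -138.0°, crossing the antimeridian.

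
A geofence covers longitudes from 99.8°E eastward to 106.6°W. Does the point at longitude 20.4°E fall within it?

No

Band width going east from +99.8° to -106.6°: ((-106.6 − 99.8) mod 360) = 153.6°.
Offset of +20.4° east of the west edge: ((20.4 − 99.8) mod 360) = 280.6°.
280.6° > 153.6° ⇒ outside.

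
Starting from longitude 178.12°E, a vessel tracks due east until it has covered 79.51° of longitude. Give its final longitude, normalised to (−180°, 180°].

102.37°W

Start at +178.12°; shift +79.51° → +257.63°.
+257.63° lies outside (−180°, 180°]; subtract 360° → -102.37°.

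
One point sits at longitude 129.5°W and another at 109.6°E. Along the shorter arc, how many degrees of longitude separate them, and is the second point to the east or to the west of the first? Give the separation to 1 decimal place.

Raw difference: 109.6 − -129.5 = 239.1°.
Normalise into (−180°, 180°]: 239.1° − 360° = -120.9°.
Negative ⇒ the second point lies to the west; separation 120.9°.

120.9° west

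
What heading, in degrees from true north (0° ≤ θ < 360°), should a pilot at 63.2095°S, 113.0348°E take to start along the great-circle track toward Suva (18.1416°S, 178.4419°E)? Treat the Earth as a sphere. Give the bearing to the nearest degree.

Δλ = 178.4419 − 113.0348 = 65.4071°.
θ = atan2( sin Δλ · cos φ₂ , cos φ₁ · sin φ₂ − sin φ₁ · cos φ₂ · cos Δλ )
  = atan2(0.86409, 0.21269) = 76.172° → normalised to [0°, 360°): 76.172°.

76°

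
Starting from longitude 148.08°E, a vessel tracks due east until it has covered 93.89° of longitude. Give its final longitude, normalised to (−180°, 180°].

118.03°W

Start at +148.08°; shift +93.89° → +241.97°.
+241.97° lies outside (−180°, 180°]; subtract 360° → -118.03°.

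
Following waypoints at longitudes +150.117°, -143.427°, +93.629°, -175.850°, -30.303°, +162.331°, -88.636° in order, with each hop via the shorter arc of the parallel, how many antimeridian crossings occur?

Leg 1: +150.117° → -143.427°, shortest Δλ = 66.456° (east) — crosses 180°.
Leg 2: -143.427° → +93.629°, shortest Δλ = -122.944° (west) — crosses 180°.
Leg 3: +93.629° → -175.850°, shortest Δλ = 90.521° (east) — crosses 180°.
Leg 4: -175.850° → -30.303°, shortest Δλ = 145.547° (east) — does not cross 180°.
Leg 5: -30.303° → +162.331°, shortest Δλ = -167.366° (west) — crosses 180°.
Leg 6: +162.331° → -88.636°, shortest Δλ = 109.033° (east) — crosses 180°.
Total crossings: 5.

5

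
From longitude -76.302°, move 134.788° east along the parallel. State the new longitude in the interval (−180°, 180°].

Start at -76.302°; shift +134.788° → +58.486°.
+58.486° already lies in (−180°, 180°].

+58.486°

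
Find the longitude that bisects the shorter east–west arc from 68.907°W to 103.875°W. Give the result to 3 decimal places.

86.391°W

Signed shortest Δλ from -68.907° to -103.875° is -34.968°.
Midpoint longitude = -68.907° + (-34.968°)/2 = -68.907° − 17.484° = -86.391°.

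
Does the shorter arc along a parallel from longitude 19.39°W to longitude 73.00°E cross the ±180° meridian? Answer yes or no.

No

Signed shortest Δλ = ((73.00 − -19.39 + 180) mod 360) − 180 = 92.39°.
Going east by 92.39° from -19.39° reaches +73.00° without touching 180°.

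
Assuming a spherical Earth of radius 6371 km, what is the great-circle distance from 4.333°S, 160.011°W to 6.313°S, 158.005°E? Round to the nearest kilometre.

Δλ = 158.005 − -160.011 = 318.016°; wrapped into (−180°, 180°]: -41.984°.
Δφ = -6.313 − -4.333 = -1.980°.
a = sin²(Δφ/2) + cos φ₁ · cos φ₂ · sin²(Δλ/2) = 0.127490.
c = 2·atan2(√a, √(1−a)) = 0.73023 rad → d = 6371·c ≈ 4652.30 km.

4652 km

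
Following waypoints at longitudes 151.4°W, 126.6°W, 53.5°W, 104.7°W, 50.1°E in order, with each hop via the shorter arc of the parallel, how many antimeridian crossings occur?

0

Leg 1: -151.4° → -126.6°, shortest Δλ = 24.8° (east) — does not cross 180°.
Leg 2: -126.6° → -53.5°, shortest Δλ = 73.1° (east) — does not cross 180°.
Leg 3: -53.5° → -104.7°, shortest Δλ = -51.2° (west) — does not cross 180°.
Leg 4: -104.7° → +50.1°, shortest Δλ = 154.8° (east) — does not cross 180°.
Total crossings: 0.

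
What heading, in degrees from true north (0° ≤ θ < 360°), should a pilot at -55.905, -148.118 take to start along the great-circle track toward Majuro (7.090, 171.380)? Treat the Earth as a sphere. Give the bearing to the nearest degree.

Δλ = 171.380 − -148.118 = 319.498°; wrapped into (−180°, 180°]: -40.502°.
θ = atan2( sin Δλ · cos φ₂ , cos φ₁ · sin φ₂ − sin φ₁ · cos φ₂ · cos Δλ )
  = atan2(-0.64451, 0.69406) = -42.880° → normalised to [0°, 360°): 317.120°.

317°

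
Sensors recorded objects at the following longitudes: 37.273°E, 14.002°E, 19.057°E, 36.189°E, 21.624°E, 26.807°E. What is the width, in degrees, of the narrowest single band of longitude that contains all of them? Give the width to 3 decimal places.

23.271°

Sort the longitudes: +14.002°, +19.057°, +21.624°, +26.807°, +36.189°, +37.273°.
Eastward gaps between consecutive values (wrapping around): 5.055°, 2.567°, 5.183°, 9.382°, 1.084°, 336.729°.
Largest gap = 336.729° ⇒ minimal covering band is its complement: 360° − 336.729° = 23.271°.
Band runs from +14.002° eastward to +37.273°.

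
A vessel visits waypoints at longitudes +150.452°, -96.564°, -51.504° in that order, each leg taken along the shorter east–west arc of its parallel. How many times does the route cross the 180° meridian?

Leg 1: +150.452° → -96.564°, shortest Δλ = 112.984° (east) — crosses 180°.
Leg 2: -96.564° → -51.504°, shortest Δλ = 45.06° (east) — does not cross 180°.
Total crossings: 1.

1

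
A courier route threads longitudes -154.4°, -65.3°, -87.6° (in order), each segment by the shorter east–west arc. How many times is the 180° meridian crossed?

Leg 1: -154.4° → -65.3°, shortest Δλ = 89.1° (east) — does not cross 180°.
Leg 2: -65.3° → -87.6°, shortest Δλ = -22.3° (west) — does not cross 180°.
Total crossings: 0.

0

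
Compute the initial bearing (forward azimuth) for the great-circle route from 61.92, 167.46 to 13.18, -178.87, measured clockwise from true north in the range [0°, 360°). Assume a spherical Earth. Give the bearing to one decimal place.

Δλ = -178.87 − 167.46 = -346.33°; wrapped into (−180°, 180°]: 13.67°.
θ = atan2( sin Δλ · cos φ₂ , cos φ₁ · sin φ₂ − sin φ₁ · cos φ₂ · cos Δλ )
  = atan2(0.23010, -0.72739) = 162.446° → normalised to [0°, 360°): 162.446°.

162.4°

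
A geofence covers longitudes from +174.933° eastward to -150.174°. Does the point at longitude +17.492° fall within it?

Band width going east from +174.933° to -150.174°: ((-150.174 − 174.933) mod 360) = 34.893°.
Offset of +17.492° east of the west edge: ((17.492 − 174.933) mod 360) = 202.559°.
202.559° > 34.893° ⇒ outside.

No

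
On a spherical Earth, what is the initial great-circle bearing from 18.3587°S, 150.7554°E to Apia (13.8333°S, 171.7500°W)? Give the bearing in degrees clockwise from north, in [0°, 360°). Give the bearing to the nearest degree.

Δλ = -171.7500 − 150.7554 = -322.5054°; wrapped into (−180°, 180°]: 37.4946°.
θ = atan2( sin Δλ · cos φ₂ , cos φ₁ · sin φ₂ − sin φ₁ · cos φ₂ · cos Δλ )
  = atan2(0.59103, 0.01572) = 88.476° → normalised to [0°, 360°): 88.476°.

88°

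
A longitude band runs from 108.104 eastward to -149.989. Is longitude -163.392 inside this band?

Yes

Band width going east from +108.104° to -149.989°: ((-149.989 − 108.104) mod 360) = 101.907°.
Offset of -163.392° east of the west edge: ((-163.392 − 108.104) mod 360) = 88.504°.
88.504° ≤ 101.907° ⇒ inside.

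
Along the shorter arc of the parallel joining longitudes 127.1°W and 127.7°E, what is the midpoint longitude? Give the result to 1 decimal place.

179.7°W

Signed shortest Δλ from -127.1° to +127.7° is -105.2°.
Midpoint longitude = -127.1° + (-105.2°)/2 = -127.1° − 52.6° = -179.7°.
(The naïve average (-127.1 + +127.7)/2 = 0.3° is on the wrong side of the globe.)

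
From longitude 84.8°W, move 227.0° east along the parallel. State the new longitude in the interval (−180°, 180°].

Start at -84.8°; shift +227.0° → +142.2°.
+142.2° already lies in (−180°, 180°].

142.2°E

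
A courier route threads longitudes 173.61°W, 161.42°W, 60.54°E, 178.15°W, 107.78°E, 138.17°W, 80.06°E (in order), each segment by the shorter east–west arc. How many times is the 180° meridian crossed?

Leg 1: -173.61° → -161.42°, shortest Δλ = 12.19° (east) — does not cross 180°.
Leg 2: -161.42° → +60.54°, shortest Δλ = -138.04° (west) — crosses 180°.
Leg 3: +60.54° → -178.15°, shortest Δλ = 121.31° (east) — crosses 180°.
Leg 4: -178.15° → +107.78°, shortest Δλ = -74.07° (west) — crosses 180°.
Leg 5: +107.78° → -138.17°, shortest Δλ = 114.05° (east) — crosses 180°.
Leg 6: -138.17° → +80.06°, shortest Δλ = -141.77° (west) — crosses 180°.
Total crossings: 5.

5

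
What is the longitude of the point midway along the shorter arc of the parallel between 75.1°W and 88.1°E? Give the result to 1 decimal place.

6.5°E

Signed shortest Δλ from -75.1° to +88.1° is +163.2°.
Midpoint longitude = -75.1° + (+163.2°)/2 = -75.1° + 81.6° = +6.5°.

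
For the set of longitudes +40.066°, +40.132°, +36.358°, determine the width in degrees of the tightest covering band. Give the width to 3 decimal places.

Sort the longitudes: +36.358°, +40.066°, +40.132°.
Eastward gaps between consecutive values (wrapping around): 3.708°, 0.066°, 356.226°.
Largest gap = 356.226° ⇒ minimal covering band is its complement: 360° − 356.226° = 3.774°.
Band runs from +36.358° eastward to +40.132°.

3.774°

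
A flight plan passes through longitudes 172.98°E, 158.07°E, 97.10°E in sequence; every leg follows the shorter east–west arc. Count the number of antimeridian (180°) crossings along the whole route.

0

Leg 1: +172.98° → +158.07°, shortest Δλ = -14.91° (west) — does not cross 180°.
Leg 2: +158.07° → +97.10°, shortest Δλ = -60.97° (west) — does not cross 180°.
Total crossings: 0.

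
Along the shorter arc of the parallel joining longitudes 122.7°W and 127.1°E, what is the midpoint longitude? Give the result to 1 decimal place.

177.8°W

Signed shortest Δλ from -122.7° to +127.1° is -110.2°.
Midpoint longitude = -122.7° + (-110.2°)/2 = -122.7° − 55.1° = -177.8°.
(The naïve average (-122.7 + +127.1)/2 = 2.2° is on the wrong side of the globe.)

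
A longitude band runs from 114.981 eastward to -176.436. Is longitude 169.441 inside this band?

Yes

Band width going east from +114.981° to -176.436°: ((-176.436 − 114.981) mod 360) = 68.583°.
Offset of +169.441° east of the west edge: ((169.441 − 114.981) mod 360) = 54.460°.
54.460° ≤ 68.583° ⇒ inside.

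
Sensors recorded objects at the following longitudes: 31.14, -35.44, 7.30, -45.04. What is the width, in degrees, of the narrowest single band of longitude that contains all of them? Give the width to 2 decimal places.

76.18°

Sort the longitudes: -45.04°, -35.44°, +7.30°, +31.14°.
Eastward gaps between consecutive values (wrapping around): 9.60°, 42.74°, 23.84°, 283.82°.
Largest gap = 283.82° ⇒ minimal covering band is its complement: 360° − 283.82° = 76.18°.
Band runs from -45.04° eastward to +31.14°.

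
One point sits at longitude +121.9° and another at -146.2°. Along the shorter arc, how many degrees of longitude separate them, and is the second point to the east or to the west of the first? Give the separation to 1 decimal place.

91.9° east

Raw difference: -146.2 − 121.9 = -268.1°.
Normalise into (−180°, 180°]: -268.1° + 360° = 91.9°.
Positive ⇒ the second point lies to the east; separation 91.9°.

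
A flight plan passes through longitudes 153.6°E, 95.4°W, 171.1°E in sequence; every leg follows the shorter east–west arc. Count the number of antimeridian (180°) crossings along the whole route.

Leg 1: +153.6° → -95.4°, shortest Δλ = 111.0° (east) — crosses 180°.
Leg 2: -95.4° → +171.1°, shortest Δλ = -93.5° (west) — crosses 180°.
Total crossings: 2.

2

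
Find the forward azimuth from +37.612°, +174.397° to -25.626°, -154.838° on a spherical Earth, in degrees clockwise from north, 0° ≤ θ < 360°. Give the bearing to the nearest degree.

151°

Δλ = -154.838 − 174.397 = -329.235°; wrapped into (−180°, 180°]: 30.765°.
θ = atan2( sin Δλ · cos φ₂ , cos φ₁ · sin φ₂ − sin φ₁ · cos φ₂ · cos Δλ )
  = atan2(0.46120, -0.81545) = 150.508° → normalised to [0°, 360°): 150.508°.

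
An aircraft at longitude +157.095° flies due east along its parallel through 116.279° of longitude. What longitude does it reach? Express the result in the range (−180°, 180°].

-86.626°

Start at +157.095°; shift +116.279° → +273.374°.
+273.374° lies outside (−180°, 180°]; subtract 360° → -86.626°.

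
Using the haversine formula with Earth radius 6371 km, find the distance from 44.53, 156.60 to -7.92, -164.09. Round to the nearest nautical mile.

Δλ = -164.09 − 156.60 = -320.69°; wrapped into (−180°, 180°]: 39.31°.
Δφ = -7.92 − 44.53 = -52.45°.
a = sin²(Δφ/2) + cos φ₁ · cos φ₂ · sin²(Δλ/2) = 0.275156.
c = 2·atan2(√a, √(1−a)) = 1.10438 rad → d = 6371·c ≈ 7036.01 km ≈ 3799.14 nmi.

3799 nmi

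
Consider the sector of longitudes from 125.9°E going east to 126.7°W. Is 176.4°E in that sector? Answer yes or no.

Band width going east from +125.9° to -126.7°: ((-126.7 − 125.9) mod 360) = 107.4°.
Offset of +176.4° east of the west edge: ((176.4 − 125.9) mod 360) = 50.5°.
50.5° ≤ 107.4° ⇒ inside.

Yes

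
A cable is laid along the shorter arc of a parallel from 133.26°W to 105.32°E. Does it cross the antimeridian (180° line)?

Yes

Naïve |105.32 − -133.26| = 238.58° > 180°, so the shorter arc goes the other way round — across 180°.
Signed shortest Δλ = ((105.32 − -133.26 + 180) mod 360) − 180 = -121.42°.
Going west by 121.42° from -133.26° passes through 180° before reaching +105.32°.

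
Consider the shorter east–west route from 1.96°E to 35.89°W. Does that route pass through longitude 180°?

Signed shortest Δλ = ((-35.89 − 1.96 + 180) mod 360) − 180 = -37.85°.
Going west by 37.85° from +1.96° reaches -35.89° without touching 180°.

No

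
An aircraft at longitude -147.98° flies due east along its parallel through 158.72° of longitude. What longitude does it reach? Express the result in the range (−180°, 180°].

+10.74°

Start at -147.98°; shift +158.72° → +10.74°.
+10.74° already lies in (−180°, 180°].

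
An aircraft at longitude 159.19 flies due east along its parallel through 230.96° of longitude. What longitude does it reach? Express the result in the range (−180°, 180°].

+30.15°

Start at +159.19°; shift +230.96° → +390.15°.
+390.15° lies outside (−180°, 180°]; subtract 360° → +30.15°.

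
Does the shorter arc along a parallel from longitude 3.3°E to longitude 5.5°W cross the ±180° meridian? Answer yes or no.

No

Signed shortest Δλ = ((-5.5 − 3.3 + 180) mod 360) − 180 = -8.8°.
Going west by 8.8° from +3.3° reaches -5.5° without touching 180°.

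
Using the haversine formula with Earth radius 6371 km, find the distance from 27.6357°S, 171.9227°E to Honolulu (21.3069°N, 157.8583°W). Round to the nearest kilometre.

Δλ = -157.8583 − 171.9227 = -329.7810°; wrapped into (−180°, 180°]: 30.2190°.
Δφ = 21.3069 − -27.6357 = 48.9426°.
a = sin²(Δφ/2) + cos φ₁ · cos φ₂ · sin²(Δλ/2) = 0.227673.
c = 2·atan2(√a, √(1−a)) = 0.99482 rad → d = 6371·c ≈ 6337.99 km.

6338 km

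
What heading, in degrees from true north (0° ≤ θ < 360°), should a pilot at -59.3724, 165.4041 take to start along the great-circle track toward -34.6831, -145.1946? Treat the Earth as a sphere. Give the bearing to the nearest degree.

Δλ = -145.1946 − 165.4041 = -310.5987°; wrapped into (−180°, 180°]: 49.4013°.
θ = atan2( sin Δλ · cos φ₂ , cos φ₁ · sin φ₂ − sin φ₁ · cos φ₂ · cos Δλ )
  = atan2(0.62437, 0.17057) = 74.720° → normalised to [0°, 360°): 74.720°.

75°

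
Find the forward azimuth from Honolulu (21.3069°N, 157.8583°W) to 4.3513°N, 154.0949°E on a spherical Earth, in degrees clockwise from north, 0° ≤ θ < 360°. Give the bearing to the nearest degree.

Δλ = 154.0949 − -157.8583 = 311.9532°; wrapped into (−180°, 180°]: -48.0468°.
θ = atan2( sin Δλ · cos φ₂ , cos φ₁ · sin φ₂ − sin φ₁ · cos φ₂ · cos Δλ )
  = atan2(-0.74155, -0.17153) = -103.024° → normalised to [0°, 360°): 256.976°.

257°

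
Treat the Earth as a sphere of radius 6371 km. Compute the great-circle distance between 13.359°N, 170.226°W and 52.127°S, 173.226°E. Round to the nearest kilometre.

7454 km

Δλ = 173.226 − -170.226 = 343.452°; wrapped into (−180°, 180°]: -16.548°.
Δφ = -52.127 − 13.359 = -65.486°.
a = sin²(Δφ/2) + cos φ₁ · cos φ₂ · sin²(Δλ/2) = 0.304912.
c = 2·atan2(√a, √(1−a)) = 1.16997 rad → d = 6371·c ≈ 7453.90 km.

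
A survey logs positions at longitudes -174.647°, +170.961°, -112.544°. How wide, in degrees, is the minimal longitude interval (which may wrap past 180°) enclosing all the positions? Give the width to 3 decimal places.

76.495°

Sort the longitudes: -174.647°, -112.544°, +170.961°.
Eastward gaps between consecutive values (wrapping around): 62.103°, 283.505°, 14.392°.
Largest gap = 283.505° ⇒ minimal covering band is its complement: 360° − 283.505° = 76.495°.
Band runs from +170.961° eastward to -112.544°, crossing the antimeridian.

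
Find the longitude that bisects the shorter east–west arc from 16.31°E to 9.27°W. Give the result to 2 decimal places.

3.52°E

Signed shortest Δλ from +16.31° to -9.27° is -25.58°.
Midpoint longitude = +16.31° + (-25.58°)/2 = +16.31° − 12.79° = +3.52°.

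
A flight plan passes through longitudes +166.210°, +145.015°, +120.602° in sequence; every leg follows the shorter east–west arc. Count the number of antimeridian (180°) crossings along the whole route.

Leg 1: +166.210° → +145.015°, shortest Δλ = -21.195° (west) — does not cross 180°.
Leg 2: +145.015° → +120.602°, shortest Δλ = -24.413° (west) — does not cross 180°.
Total crossings: 0.

0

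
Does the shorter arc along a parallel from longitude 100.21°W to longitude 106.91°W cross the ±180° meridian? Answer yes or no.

No

Signed shortest Δλ = ((-106.91 − -100.21 + 180) mod 360) − 180 = -6.7°.
Going west by 6.7° from -100.21° reaches -106.91° without touching 180°.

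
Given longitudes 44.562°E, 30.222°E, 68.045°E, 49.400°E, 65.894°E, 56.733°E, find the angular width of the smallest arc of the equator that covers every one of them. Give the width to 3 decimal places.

Sort the longitudes: +30.222°, +44.562°, +49.400°, +56.733°, +65.894°, +68.045°.
Eastward gaps between consecutive values (wrapping around): 14.340°, 4.838°, 7.333°, 9.161°, 2.151°, 322.177°.
Largest gap = 322.177° ⇒ minimal covering band is its complement: 360° − 322.177° = 37.823°.
Band runs from +30.222° eastward to +68.045°.

37.823°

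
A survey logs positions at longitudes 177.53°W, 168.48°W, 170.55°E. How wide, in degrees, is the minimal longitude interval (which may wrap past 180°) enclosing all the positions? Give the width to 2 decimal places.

Sort the longitudes: -177.53°, -168.48°, +170.55°.
Eastward gaps between consecutive values (wrapping around): 9.05°, 339.03°, 11.92°.
Largest gap = 339.03° ⇒ minimal covering band is its complement: 360° − 339.03° = 20.97°.
Band runs from +170.55° eastward to -168.48°, crossing the antimeridian.

20.97°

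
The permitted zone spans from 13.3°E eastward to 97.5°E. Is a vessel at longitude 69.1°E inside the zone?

Yes

Band width going east from +13.3° to +97.5°: ((97.5 − 13.3) mod 360) = 84.2°.
Offset of +69.1° east of the west edge: ((69.1 − 13.3) mod 360) = 55.8°.
55.8° ≤ 84.2° ⇒ inside.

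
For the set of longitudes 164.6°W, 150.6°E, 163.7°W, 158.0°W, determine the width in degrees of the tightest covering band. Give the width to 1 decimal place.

51.4°

Sort the longitudes: -164.6°, -163.7°, -158.0°, +150.6°.
Eastward gaps between consecutive values (wrapping around): 0.9°, 5.7°, 308.6°, 44.8°.
Largest gap = 308.6° ⇒ minimal covering band is its complement: 360° − 308.6° = 51.4°.
Band runs from +150.6° eastward to -158.0°, crossing the antimeridian.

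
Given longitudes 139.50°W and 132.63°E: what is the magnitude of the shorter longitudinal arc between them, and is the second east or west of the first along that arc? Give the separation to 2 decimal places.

87.87° west

Raw difference: 132.63 − -139.50 = 272.13°.
Normalise into (−180°, 180°]: 272.13° − 360° = -87.87°.
Negative ⇒ the second point lies to the west; separation 87.87°.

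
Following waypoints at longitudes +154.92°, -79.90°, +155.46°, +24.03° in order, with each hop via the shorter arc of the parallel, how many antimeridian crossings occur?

Leg 1: +154.92° → -79.90°, shortest Δλ = 125.18° (east) — crosses 180°.
Leg 2: -79.90° → +155.46°, shortest Δλ = -124.64° (west) — crosses 180°.
Leg 3: +155.46° → +24.03°, shortest Δλ = -131.43° (west) — does not cross 180°.
Total crossings: 2.

2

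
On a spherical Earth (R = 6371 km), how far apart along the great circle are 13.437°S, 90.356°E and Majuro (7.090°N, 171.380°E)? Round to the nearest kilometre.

Δλ = 171.380 − 90.356 = 81.024°.
Δφ = 7.090 − -13.437 = 20.527°.
a = sin²(Δφ/2) + cos φ₁ · cos φ₂ · sin²(Δλ/2) = 0.439046.
c = 2·atan2(√a, √(1−a)) = 1.44858 rad → d = 6371·c ≈ 9228.93 km.

9229 km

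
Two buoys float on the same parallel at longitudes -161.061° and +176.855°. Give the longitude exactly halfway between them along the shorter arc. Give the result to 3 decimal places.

-172.103°

Signed shortest Δλ from -161.061° to +176.855° is -22.084°.
Midpoint longitude = -161.061° + (-22.084°)/2 = -161.061° − 11.042° = -172.103°.
(The naïve average (-161.061 + +176.855)/2 = 7.897° is on the wrong side of the globe.)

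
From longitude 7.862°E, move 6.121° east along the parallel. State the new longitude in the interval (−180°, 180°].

Start at +7.862°; shift +6.121° → +13.983°.
+13.983° already lies in (−180°, 180°].

13.983°E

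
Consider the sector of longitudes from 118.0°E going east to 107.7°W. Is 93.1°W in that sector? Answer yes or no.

No

Band width going east from +118.0° to -107.7°: ((-107.7 − 118.0) mod 360) = 134.3°.
Offset of -93.1° east of the west edge: ((-93.1 − 118.0) mod 360) = 148.9°.
148.9° > 134.3° ⇒ outside.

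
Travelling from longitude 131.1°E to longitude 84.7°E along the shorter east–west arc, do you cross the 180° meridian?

Signed shortest Δλ = ((84.7 − 131.1 + 180) mod 360) − 180 = -46.4°.
Going west by 46.4° from +131.1° reaches +84.7° without touching 180°.

No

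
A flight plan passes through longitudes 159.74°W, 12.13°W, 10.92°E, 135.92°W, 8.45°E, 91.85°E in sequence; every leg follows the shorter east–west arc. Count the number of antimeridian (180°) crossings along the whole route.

0

Leg 1: -159.74° → -12.13°, shortest Δλ = 147.61° (east) — does not cross 180°.
Leg 2: -12.13° → +10.92°, shortest Δλ = 23.05° (east) — does not cross 180°.
Leg 3: +10.92° → -135.92°, shortest Δλ = -146.84° (west) — does not cross 180°.
Leg 4: -135.92° → +8.45°, shortest Δλ = 144.37° (east) — does not cross 180°.
Leg 5: +8.45° → +91.85°, shortest Δλ = 83.4° (east) — does not cross 180°.
Total crossings: 0.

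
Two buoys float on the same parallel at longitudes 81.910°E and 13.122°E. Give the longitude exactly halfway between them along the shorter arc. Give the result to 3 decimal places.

Signed shortest Δλ from +81.910° to +13.122° is -68.788°.
Midpoint longitude = +81.910° + (-68.788°)/2 = +81.910° − 34.394° = +47.516°.

47.516°E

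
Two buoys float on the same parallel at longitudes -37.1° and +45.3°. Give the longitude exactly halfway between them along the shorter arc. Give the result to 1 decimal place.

+4.1°

Signed shortest Δλ from -37.1° to +45.3° is +82.4°.
Midpoint longitude = -37.1° + (+82.4°)/2 = -37.1° + 41.2° = +4.1°.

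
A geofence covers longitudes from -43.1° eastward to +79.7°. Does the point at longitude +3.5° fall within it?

Band width going east from -43.1° to +79.7°: ((79.7 − -43.1) mod 360) = 122.8°.
Offset of +3.5° east of the west edge: ((3.5 − -43.1) mod 360) = 46.6°.
46.6° ≤ 122.8° ⇒ inside.

Yes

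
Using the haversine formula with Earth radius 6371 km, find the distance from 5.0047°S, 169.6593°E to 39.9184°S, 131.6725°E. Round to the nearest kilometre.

Δλ = 131.6725 − 169.6593 = -37.9868°.
Δφ = -39.9184 − -5.0047 = -34.9137°.
a = sin²(Δφ/2) + cos φ₁ · cos φ₂ · sin²(Δλ/2) = 0.170922.
c = 2·atan2(√a, √(1−a)) = 0.85243 rad → d = 6371·c ≈ 5430.83 km.

5431 km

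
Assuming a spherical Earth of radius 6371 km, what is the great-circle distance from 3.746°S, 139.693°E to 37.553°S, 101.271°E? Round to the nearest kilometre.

5419 km

Δλ = 101.271 − 139.693 = -38.422°.
Δφ = -37.553 − -3.746 = -33.807°.
a = sin²(Δφ/2) + cos φ₁ · cos φ₂ · sin²(Δλ/2) = 0.170196.
c = 2·atan2(√a, √(1−a)) = 0.85050 rad → d = 6371·c ≈ 5418.53 km.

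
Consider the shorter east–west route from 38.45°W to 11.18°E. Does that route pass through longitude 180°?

No

Signed shortest Δλ = ((11.18 − -38.45 + 180) mod 360) − 180 = 49.63°.
Going east by 49.63° from -38.45° reaches +11.18° without touching 180°.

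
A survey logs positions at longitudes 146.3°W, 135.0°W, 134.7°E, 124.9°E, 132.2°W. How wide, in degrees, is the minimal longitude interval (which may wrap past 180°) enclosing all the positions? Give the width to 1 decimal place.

Sort the longitudes: -146.3°, -135.0°, -132.2°, +124.9°, +134.7°.
Eastward gaps between consecutive values (wrapping around): 11.3°, 2.8°, 257.1°, 9.8°, 79.0°.
Largest gap = 257.1° ⇒ minimal covering band is its complement: 360° − 257.1° = 102.9°.
Band runs from +124.9° eastward to -132.2°, crossing the antimeridian.

102.9°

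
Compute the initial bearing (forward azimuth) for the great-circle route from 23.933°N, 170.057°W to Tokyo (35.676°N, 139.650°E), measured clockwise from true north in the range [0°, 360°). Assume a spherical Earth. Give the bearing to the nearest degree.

Δλ = 139.650 − -170.057 = 309.707°; wrapped into (−180°, 180°]: -50.293°.
θ = atan2( sin Δλ · cos φ₂ , cos φ₁ · sin φ₂ − sin φ₁ · cos φ₂ · cos Δλ )
  = atan2(-0.62494, 0.32253) = -62.702° → normalised to [0°, 360°): 297.298°.

297°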